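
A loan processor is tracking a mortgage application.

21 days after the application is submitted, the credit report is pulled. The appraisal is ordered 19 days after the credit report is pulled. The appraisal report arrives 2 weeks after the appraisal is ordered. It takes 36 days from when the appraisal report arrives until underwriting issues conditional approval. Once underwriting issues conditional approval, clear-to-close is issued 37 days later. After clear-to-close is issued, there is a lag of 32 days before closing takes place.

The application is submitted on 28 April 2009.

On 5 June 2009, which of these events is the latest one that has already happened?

The application is submitted: Apr 28, 2009.
The credit report is pulled: Apr 28, 2009 + 21 days = May 19, 2009.
The appraisal is ordered: May 19, 2009 + 19 days = Jun 7, 2009.
The appraisal report arrives: Jun 7, 2009 + 2 weeks = Jun 21, 2009.
Underwriting issues conditional approval: Jun 21, 2009 + 36 days = Jul 27, 2009.
Clear-to-close is issued: Jul 27, 2009 + 37 days = Sep 2, 2009.
Closing takes place: Sep 2, 2009 + 32 days = Oct 4, 2009.
Jun 5, 2009 falls between when the credit report is pulled (May 19, 2009) and when the appraisal is ordered (Jun 7, 2009).

The credit report is pulled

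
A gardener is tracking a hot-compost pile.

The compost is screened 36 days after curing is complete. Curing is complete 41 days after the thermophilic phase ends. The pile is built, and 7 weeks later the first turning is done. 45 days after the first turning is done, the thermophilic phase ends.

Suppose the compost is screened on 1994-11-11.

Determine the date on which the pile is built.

The compost is screened: Nov 11, 1994.
Curing is complete: Nov 11, 1994 − 36 days = Oct 6, 1994.
The thermophilic phase ends: Oct 6, 1994 − 41 days = Aug 26, 1994.
The first turning is done: Aug 26, 1994 − 45 days = Jul 12, 1994.
The pile is built: Jul 12, 1994 − 7 weeks = May 24, 1994.

1994-05-24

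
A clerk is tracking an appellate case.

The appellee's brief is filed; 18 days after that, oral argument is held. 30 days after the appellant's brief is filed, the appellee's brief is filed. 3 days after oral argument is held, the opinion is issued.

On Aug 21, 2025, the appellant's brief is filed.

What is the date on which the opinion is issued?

The appellant's brief is filed: Aug 21, 2025.
The appellee's brief is filed: Aug 21, 2025 + 30 days = Sep 20, 2025.
Oral argument is held: Sep 20, 2025 + 18 days = Oct 8, 2025.
The opinion is issued: Oct 8, 2025 + 3 days = Oct 11, 2025.

Oct 11, 2025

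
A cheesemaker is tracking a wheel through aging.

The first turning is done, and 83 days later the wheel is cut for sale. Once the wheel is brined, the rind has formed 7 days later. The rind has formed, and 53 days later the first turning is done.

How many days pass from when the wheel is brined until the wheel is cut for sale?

143 days

Causal path: the wheel is brined → the rind has formed → the first turning is done → the wheel is cut for sale.
Total delay along the path: 7 + 53 + 83 = 143 days.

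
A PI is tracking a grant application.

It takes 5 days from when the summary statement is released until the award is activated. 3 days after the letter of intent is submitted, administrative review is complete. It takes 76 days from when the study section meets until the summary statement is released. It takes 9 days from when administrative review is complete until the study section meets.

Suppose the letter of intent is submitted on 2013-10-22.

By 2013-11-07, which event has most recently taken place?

The study section meets

The letter of intent is submitted: Oct 22, 2013.
Administrative review is complete: Oct 22, 2013 + 3 days = Oct 25, 2013.
The study section meets: Oct 25, 2013 + 9 days = Nov 3, 2013.
The summary statement is released: Nov 3, 2013 + 76 days = Jan 18, 2014.
The award is activated: Jan 18, 2014 + 5 days = Jan 23, 2014.
Nov 7, 2013 falls between when the study section meets (Nov 3, 2013) and when the summary statement is released (Jan 18, 2014).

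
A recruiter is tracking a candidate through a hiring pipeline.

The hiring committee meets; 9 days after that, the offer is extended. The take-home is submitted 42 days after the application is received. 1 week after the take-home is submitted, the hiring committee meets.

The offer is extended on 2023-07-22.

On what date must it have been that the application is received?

The offer is extended: Jul 22, 2023.
The hiring committee meets: Jul 22, 2023 − 9 days = Jul 13, 2023.
The take-home is submitted: Jul 13, 2023 − 1 week = Jul 6, 2023.
The application is received: Jul 6, 2023 − 42 days = May 25, 2023.

2023-05-25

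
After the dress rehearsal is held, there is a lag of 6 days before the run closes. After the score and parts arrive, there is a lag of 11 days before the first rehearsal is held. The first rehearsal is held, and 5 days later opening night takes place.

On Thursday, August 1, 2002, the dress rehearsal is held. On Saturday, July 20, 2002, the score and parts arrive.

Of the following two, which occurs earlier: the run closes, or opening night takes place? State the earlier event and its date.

The dress rehearsal is held: Aug 1, 2002.
The run closes: Aug 1, 2002 + 6 days = Aug 7, 2002.
The score and parts arrive: Jul 20, 2002.
The first rehearsal is held: Jul 20, 2002 + 11 days = Jul 31, 2002.
Opening night takes place: Jul 31, 2002 + 5 days = Aug 5, 2002.
Comparing: the run closes on Aug 7, 2002 vs opening night takes place on Aug 5, 2002. Earlier: opening night takes place.

Opening night takes place — Monday, August 5, 2002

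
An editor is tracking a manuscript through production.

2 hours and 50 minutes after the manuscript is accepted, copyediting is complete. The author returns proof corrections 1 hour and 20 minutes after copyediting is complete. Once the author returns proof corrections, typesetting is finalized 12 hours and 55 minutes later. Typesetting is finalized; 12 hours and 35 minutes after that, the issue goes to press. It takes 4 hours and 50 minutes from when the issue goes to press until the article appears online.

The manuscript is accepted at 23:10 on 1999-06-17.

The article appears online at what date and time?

09:40 on 1999-06-19

The manuscript is accepted: 23:10 Jun 17, 1999.
Copyediting is complete: 23:10 Jun 17, 1999 + 2h50m = 02:00 Jun 18, 1999.
The author returns proof corrections: 02:00 Jun 18, 1999 + 1h20m = 03:20 Jun 18, 1999.
Typesetting is finalized: 03:20 Jun 18, 1999 + 12h55m = 16:15 Jun 18, 1999.
The issue goes to press: 16:15 Jun 18, 1999 + 12h35m = 04:50 Jun 19, 1999.
The article appears online: 04:50 Jun 19, 1999 + 4h50m = 09:40 Jun 19, 1999.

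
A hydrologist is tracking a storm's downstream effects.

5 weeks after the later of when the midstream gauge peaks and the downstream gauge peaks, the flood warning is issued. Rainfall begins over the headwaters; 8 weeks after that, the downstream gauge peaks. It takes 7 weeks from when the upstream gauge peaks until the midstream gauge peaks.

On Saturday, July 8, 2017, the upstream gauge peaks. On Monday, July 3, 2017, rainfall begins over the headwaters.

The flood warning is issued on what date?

The upstream gauge peaks: Jul 8, 2017.
The midstream gauge peaks: Jul 8, 2017 + 7 weeks = Aug 26, 2017.
Rainfall begins over the headwaters: Jul 3, 2017.
The downstream gauge peaks: Jul 3, 2017 + 8 weeks = Aug 28, 2017.
Both prerequisites met — the midstream gauge peaks (Aug 26, 2017), the downstream gauge peaks (Aug 28, 2017); the later is Aug 28, 2017.
The flood warning is issued: Aug 28, 2017 + 5 weeks = Oct 2, 2017.

Monday, October 2, 2017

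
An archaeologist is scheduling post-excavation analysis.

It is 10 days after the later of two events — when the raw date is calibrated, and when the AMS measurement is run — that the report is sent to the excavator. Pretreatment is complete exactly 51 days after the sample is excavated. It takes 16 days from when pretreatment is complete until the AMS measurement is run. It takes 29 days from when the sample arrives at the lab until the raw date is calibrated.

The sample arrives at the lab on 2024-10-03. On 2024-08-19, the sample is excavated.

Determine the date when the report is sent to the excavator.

The sample arrives at the lab: Oct 3, 2024.
The raw date is calibrated: Oct 3, 2024 + 29 days = Nov 1, 2024.
The sample is excavated: Aug 19, 2024.
Pretreatment is complete: Aug 19, 2024 + 51 days = Oct 9, 2024.
The AMS measurement is run: Oct 9, 2024 + 16 days = Oct 25, 2024.
Both prerequisites met — the raw date is calibrated (Nov 1, 2024), the AMS measurement is run (Oct 25, 2024); the later is Nov 1, 2024.
The report is sent to the excavator: Nov 1, 2024 + 10 days = Nov 11, 2024.

2024-11-11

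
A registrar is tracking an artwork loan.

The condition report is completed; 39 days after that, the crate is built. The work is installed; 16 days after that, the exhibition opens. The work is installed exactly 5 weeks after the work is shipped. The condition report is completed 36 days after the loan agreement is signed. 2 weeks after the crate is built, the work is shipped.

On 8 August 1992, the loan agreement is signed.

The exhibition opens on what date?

26 December 1992

The loan agreement is signed: Aug 8, 1992.
The condition report is completed: Aug 8, 1992 + 36 days = Sep 13, 1992.
The crate is built: Sep 13, 1992 + 39 days = Oct 22, 1992.
The work is shipped: Oct 22, 1992 + 2 weeks = Nov 5, 1992.
The work is installed: Nov 5, 1992 + 5 weeks = Dec 10, 1992.
The exhibition opens: Dec 10, 1992 + 16 days = Dec 26, 1992.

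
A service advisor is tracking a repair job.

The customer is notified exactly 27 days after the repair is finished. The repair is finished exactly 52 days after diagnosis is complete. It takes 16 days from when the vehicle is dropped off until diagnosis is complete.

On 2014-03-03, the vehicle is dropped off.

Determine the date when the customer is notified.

2014-06-06

The vehicle is dropped off: Mar 3, 2014.
Diagnosis is complete: Mar 3, 2014 + 16 days = Mar 19, 2014.
The repair is finished: Mar 19, 2014 + 52 days = May 10, 2014.
The customer is notified: May 10, 2014 + 27 days = Jun 6, 2014.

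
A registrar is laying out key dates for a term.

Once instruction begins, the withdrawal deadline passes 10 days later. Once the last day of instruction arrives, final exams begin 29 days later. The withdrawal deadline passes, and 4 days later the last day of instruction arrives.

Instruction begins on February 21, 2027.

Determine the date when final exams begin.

Instruction begins: Feb 21, 2027.
The withdrawal deadline passes: Feb 21, 2027 + 10 days = Mar 3, 2027.
The last day of instruction arrives: Mar 3, 2027 + 4 days = Mar 7, 2027.
Final exams begin: Mar 7, 2027 + 29 days = Apr 5, 2027.

April 5, 2027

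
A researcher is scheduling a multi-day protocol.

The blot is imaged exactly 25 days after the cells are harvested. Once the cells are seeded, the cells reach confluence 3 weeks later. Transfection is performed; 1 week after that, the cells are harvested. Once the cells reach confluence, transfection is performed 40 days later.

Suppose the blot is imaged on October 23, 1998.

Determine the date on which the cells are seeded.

July 22, 1998

The blot is imaged: Oct 23, 1998.
The cells are harvested: Oct 23, 1998 − 25 days = Sep 28, 1998.
Transfection is performed: Sep 28, 1998 − 1 week = Sep 21, 1998.
The cells reach confluence: Sep 21, 1998 − 40 days = Aug 12, 1998.
The cells are seeded: Aug 12, 1998 − 3 weeks = Jul 22, 1998.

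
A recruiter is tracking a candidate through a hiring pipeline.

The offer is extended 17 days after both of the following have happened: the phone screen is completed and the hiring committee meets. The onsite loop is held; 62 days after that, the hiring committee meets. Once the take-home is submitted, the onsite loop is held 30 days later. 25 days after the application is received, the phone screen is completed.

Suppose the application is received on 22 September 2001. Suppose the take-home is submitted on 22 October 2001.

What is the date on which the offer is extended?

8 February 2002

The application is received: Sep 22, 2001.
The phone screen is completed: Sep 22, 2001 + 25 days = Oct 17, 2001.
The take-home is submitted: Oct 22, 2001.
The onsite loop is held: Oct 22, 2001 + 30 days = Nov 21, 2001.
The hiring committee meets: Nov 21, 2001 + 62 days = Jan 22, 2002.
Both prerequisites met — the phone screen is completed (Oct 17, 2001), the hiring committee meets (Jan 22, 2002); the later is Jan 22, 2002.
The offer is extended: Jan 22, 2002 + 17 days = Feb 8, 2002.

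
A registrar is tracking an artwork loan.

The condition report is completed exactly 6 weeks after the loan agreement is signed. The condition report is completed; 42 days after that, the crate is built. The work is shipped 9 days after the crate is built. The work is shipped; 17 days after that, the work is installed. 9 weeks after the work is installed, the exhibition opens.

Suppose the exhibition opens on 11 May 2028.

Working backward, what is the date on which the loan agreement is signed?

The exhibition opens: May 11, 2028.
The work is installed: May 11, 2028 − 9 weeks = Mar 9, 2028.
The work is shipped: Mar 9, 2028 − 17 days = Feb 21, 2028.
The crate is built: Feb 21, 2028 − 9 days = Feb 12, 2028.
The condition report is completed: Feb 12, 2028 − 42 days = Jan 1, 2028.
The loan agreement is signed: Jan 1, 2028 − 6 weeks = Nov 20, 2027.

20 November 2027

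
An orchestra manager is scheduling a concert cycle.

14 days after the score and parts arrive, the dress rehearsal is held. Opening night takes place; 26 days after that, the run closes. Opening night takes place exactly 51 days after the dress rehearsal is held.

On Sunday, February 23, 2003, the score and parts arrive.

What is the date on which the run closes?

The score and parts arrive: Feb 23, 2003.
The dress rehearsal is held: Feb 23, 2003 + 14 days = Mar 9, 2003.
Opening night takes place: Mar 9, 2003 + 51 days = Apr 29, 2003.
The run closes: Apr 29, 2003 + 26 days = May 25, 2003.

Sunday, May 25, 2003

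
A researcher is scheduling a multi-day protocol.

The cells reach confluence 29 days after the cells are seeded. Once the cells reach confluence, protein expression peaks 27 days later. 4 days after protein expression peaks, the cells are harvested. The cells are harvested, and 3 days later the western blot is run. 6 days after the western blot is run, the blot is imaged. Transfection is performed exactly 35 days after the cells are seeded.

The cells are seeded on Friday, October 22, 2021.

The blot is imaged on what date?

Thursday, December 30, 2021

The cells are seeded: Oct 22, 2021.
The cells reach confluence: Oct 22, 2021 + 29 days = Nov 20, 2021.
Protein expression peaks: Nov 20, 2021 + 27 days = Dec 17, 2021.
The cells are harvested: Dec 17, 2021 + 4 days = Dec 21, 2021.
The western blot is run: Dec 21, 2021 + 3 days = Dec 24, 2021.
The blot is imaged: Dec 24, 2021 + 6 days = Dec 30, 2021.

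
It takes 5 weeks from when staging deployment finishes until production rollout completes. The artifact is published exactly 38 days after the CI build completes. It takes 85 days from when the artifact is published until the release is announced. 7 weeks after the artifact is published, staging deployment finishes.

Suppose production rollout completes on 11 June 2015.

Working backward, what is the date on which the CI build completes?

Production rollout completes: Jun 11, 2015.
Staging deployment finishes: Jun 11, 2015 − 5 weeks = May 7, 2015.
The artifact is published: May 7, 2015 − 7 weeks = Mar 19, 2015.
The CI build completes: Mar 19, 2015 − 38 days = Feb 9, 2015.

9 February 2015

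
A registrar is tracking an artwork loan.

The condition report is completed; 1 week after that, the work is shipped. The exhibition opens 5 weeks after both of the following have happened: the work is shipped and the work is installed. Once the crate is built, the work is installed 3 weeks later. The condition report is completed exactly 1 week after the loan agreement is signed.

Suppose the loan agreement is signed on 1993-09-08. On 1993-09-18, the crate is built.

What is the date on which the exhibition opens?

The loan agreement is signed: Sep 8, 1993.
The condition report is completed: Sep 8, 1993 + 1 week = Sep 15, 1993.
The work is shipped: Sep 15, 1993 + 1 week = Sep 22, 1993.
The crate is built: Sep 18, 1993.
The work is installed: Sep 18, 1993 + 3 weeks = Oct 9, 1993.
Both prerequisites met — the work is shipped (Sep 22, 1993), the work is installed (Oct 9, 1993); the later is Oct 9, 1993.
The exhibition opens: Oct 9, 1993 + 5 weeks = Nov 13, 1993.

1993-11-13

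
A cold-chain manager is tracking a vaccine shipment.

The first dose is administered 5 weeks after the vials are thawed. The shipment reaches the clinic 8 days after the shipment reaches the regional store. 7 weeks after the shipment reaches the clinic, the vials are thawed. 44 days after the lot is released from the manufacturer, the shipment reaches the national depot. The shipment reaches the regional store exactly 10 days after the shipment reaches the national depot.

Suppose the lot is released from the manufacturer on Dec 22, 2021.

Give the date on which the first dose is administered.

May 17, 2022

The lot is released from the manufacturer: Dec 22, 2021.
The shipment reaches the national depot: Dec 22, 2021 + 44 days = Feb 4, 2022.
The shipment reaches the regional store: Feb 4, 2022 + 10 days = Feb 14, 2022.
The shipment reaches the clinic: Feb 14, 2022 + 8 days = Feb 22, 2022.
The vials are thawed: Feb 22, 2022 + 7 weeks = Apr 12, 2022.
The first dose is administered: Apr 12, 2022 + 5 weeks = May 17, 2022.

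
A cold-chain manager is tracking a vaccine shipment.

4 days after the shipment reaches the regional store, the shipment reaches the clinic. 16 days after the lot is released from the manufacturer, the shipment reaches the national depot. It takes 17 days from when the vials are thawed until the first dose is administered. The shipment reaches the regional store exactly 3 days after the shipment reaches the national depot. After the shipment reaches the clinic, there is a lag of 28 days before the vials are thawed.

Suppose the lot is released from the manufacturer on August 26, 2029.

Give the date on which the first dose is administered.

The lot is released from the manufacturer: Aug 26, 2029.
The shipment reaches the national depot: Aug 26, 2029 + 16 days = Sep 11, 2029.
The shipment reaches the regional store: Sep 11, 2029 + 3 days = Sep 14, 2029.
The shipment reaches the clinic: Sep 14, 2029 + 4 days = Sep 18, 2029.
The vials are thawed: Sep 18, 2029 + 28 days = Oct 16, 2029.
The first dose is administered: Oct 16, 2029 + 17 days = Nov 2, 2029.

November 2, 2029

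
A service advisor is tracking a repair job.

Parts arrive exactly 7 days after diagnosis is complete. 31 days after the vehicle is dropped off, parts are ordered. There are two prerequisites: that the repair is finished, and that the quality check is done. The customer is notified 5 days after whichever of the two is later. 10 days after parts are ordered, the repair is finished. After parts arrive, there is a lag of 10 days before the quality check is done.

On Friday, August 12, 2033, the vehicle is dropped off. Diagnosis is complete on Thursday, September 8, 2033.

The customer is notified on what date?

Friday, September 30, 2033

The vehicle is dropped off: Aug 12, 2033.
Parts are ordered: Aug 12, 2033 + 31 days = Sep 12, 2033.
The repair is finished: Sep 12, 2033 + 10 days = Sep 22, 2033.
Diagnosis is complete: Sep 8, 2033.
Parts arrive: Sep 8, 2033 + 7 days = Sep 15, 2033.
The quality check is done: Sep 15, 2033 + 10 days = Sep 25, 2033.
Both prerequisites met — the repair is finished (Sep 22, 2033), the quality check is done (Sep 25, 2033); the later is Sep 25, 2033.
The customer is notified: Sep 25, 2033 + 5 days = Sep 30, 2033.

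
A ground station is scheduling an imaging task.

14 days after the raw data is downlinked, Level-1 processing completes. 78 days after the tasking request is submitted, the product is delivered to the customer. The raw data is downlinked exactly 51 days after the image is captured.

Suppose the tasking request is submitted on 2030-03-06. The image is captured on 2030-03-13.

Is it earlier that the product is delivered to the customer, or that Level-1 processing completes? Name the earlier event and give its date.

The tasking request is submitted: Mar 6, 2030.
The product is delivered to the customer: Mar 6, 2030 + 78 days = May 23, 2030.
The image is captured: Mar 13, 2030.
The raw data is downlinked: Mar 13, 2030 + 51 days = May 3, 2030.
Level-1 processing completes: May 3, 2030 + 14 days = May 17, 2030.
Comparing: the product is delivered to the customer on May 23, 2030 vs Level-1 processing completes on May 17, 2030. Earlier: Level-1 processing completes.

Level-1 processing completes — 2030-05-17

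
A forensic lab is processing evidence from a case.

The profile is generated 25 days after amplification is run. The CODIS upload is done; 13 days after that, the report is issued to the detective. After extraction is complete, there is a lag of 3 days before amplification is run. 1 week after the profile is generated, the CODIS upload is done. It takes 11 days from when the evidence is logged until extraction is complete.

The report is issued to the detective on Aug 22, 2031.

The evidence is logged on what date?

The report is issued to the detective: Aug 22, 2031.
The CODIS upload is done: Aug 22, 2031 − 13 days = Aug 9, 2031.
The profile is generated: Aug 9, 2031 − 1 week = Aug 2, 2031.
Amplification is run: Aug 2, 2031 − 25 days = Jul 8, 2031.
Extraction is complete: Jul 8, 2031 − 3 days = Jul 5, 2031.
The evidence is logged: Jul 5, 2031 − 11 days = Jun 24, 2031.

Jun 24, 2031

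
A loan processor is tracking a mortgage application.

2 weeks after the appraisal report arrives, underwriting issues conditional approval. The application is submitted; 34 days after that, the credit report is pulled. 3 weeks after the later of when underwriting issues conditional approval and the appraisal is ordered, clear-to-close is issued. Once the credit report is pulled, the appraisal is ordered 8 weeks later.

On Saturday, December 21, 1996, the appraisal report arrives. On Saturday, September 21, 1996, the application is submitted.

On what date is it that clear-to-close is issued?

The appraisal report arrives: Dec 21, 1996.
Underwriting issues conditional approval: Dec 21, 1996 + 2 weeks = Jan 4, 1997.
The application is submitted: Sep 21, 1996.
The credit report is pulled: Sep 21, 1996 + 34 days = Oct 25, 1996.
The appraisal is ordered: Oct 25, 1996 + 8 weeks = Dec 20, 1996.
Both prerequisites met — underwriting issues conditional approval (Jan 4, 1997), the appraisal is ordered (Dec 20, 1996); the later is Jan 4, 1997.
Clear-to-close is issued: Jan 4, 1997 + 3 weeks = Jan 25, 1997.

Saturday, January 25, 1997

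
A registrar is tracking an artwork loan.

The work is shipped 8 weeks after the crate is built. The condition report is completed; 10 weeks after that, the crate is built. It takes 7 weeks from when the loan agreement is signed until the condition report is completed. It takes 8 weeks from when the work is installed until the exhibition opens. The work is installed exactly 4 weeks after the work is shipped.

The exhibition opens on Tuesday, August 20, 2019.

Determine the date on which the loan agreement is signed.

Tuesday, December 4, 2018

The exhibition opens: Aug 20, 2019.
The work is installed: Aug 20, 2019 − 8 weeks = Jun 25, 2019.
The work is shipped: Jun 25, 2019 − 4 weeks = May 28, 2019.
The crate is built: May 28, 2019 − 8 weeks = Apr 2, 2019.
The condition report is completed: Apr 2, 2019 − 10 weeks = Jan 22, 2019.
The loan agreement is signed: Jan 22, 2019 − 7 weeks = Dec 4, 2018.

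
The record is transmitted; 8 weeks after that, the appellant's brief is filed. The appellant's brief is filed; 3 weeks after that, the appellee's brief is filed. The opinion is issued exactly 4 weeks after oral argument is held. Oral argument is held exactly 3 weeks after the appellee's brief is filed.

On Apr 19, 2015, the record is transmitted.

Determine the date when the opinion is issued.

The record is transmitted: Apr 19, 2015.
The appellant's brief is filed: Apr 19, 2015 + 8 weeks = Jun 14, 2015.
The appellee's brief is filed: Jun 14, 2015 + 3 weeks = Jul 5, 2015.
Oral argument is held: Jul 5, 2015 + 3 weeks = Jul 26, 2015.
The opinion is issued: Jul 26, 2015 + 4 weeks = Aug 23, 2015.

Aug 23, 2015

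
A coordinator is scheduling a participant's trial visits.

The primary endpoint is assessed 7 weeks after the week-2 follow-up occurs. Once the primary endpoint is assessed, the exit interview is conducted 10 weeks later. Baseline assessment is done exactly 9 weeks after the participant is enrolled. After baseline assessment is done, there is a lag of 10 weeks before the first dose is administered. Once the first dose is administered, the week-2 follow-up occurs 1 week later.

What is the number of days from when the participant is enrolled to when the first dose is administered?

Causal path: the participant is enrolled → baseline assessment is done → the first dose is administered.
Total delay along the path: 9 + 10 weeks = 19 weeks = 133 days.

133 days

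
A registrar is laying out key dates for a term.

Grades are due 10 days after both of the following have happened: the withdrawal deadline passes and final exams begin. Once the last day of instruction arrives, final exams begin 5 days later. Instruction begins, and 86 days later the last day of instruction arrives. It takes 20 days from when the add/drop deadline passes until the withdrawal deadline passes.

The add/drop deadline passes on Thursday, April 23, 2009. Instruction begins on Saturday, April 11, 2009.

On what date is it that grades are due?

The add/drop deadline passes: Apr 23, 2009.
The withdrawal deadline passes: Apr 23, 2009 + 20 days = May 13, 2009.
Instruction begins: Apr 11, 2009.
The last day of instruction arrives: Apr 11, 2009 + 86 days = Jul 6, 2009.
Final exams begin: Jul 6, 2009 + 5 days = Jul 11, 2009.
Both prerequisites met — the withdrawal deadline passes (May 13, 2009), final exams begin (Jul 11, 2009); the later is Jul 11, 2009.
Grades are due: Jul 11, 2009 + 10 days = Jul 21, 2009.

Tuesday, July 21, 2009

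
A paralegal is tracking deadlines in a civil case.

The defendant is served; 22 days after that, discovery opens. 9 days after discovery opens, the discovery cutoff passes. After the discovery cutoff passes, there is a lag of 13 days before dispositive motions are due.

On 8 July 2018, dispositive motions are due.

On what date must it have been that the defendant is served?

Dispositive motions are due: Jul 8, 2018.
The discovery cutoff passes: Jul 8, 2018 − 13 days = Jun 25, 2018.
Discovery opens: Jun 25, 2018 − 9 days = Jun 16, 2018.
The defendant is served: Jun 16, 2018 − 22 days = May 25, 2018.

25 May 2018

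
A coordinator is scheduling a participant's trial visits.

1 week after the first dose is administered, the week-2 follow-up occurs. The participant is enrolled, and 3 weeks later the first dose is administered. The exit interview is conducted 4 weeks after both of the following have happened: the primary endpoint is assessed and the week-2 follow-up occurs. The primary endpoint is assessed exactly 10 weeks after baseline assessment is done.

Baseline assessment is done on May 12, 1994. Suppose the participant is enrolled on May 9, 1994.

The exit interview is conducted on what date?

Aug 18, 1994

Baseline assessment is done: May 12, 1994.
The primary endpoint is assessed: May 12, 1994 + 10 weeks = Jul 21, 1994.
The participant is enrolled: May 9, 1994.
The first dose is administered: May 9, 1994 + 3 weeks = May 30, 1994.
The week-2 follow-up occurs: May 30, 1994 + 1 week = Jun 6, 1994.
Both prerequisites met — the primary endpoint is assessed (Jul 21, 1994), the week-2 follow-up occurs (Jun 6, 1994); the later is Jul 21, 1994.
The exit interview is conducted: Jul 21, 1994 + 4 weeks = Aug 18, 1994.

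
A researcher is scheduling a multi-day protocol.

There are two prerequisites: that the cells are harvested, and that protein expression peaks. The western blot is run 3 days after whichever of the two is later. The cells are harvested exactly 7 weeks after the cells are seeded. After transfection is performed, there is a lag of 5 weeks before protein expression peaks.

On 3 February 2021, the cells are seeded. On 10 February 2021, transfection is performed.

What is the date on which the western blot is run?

27 March 2021

The cells are seeded: Feb 3, 2021.
The cells are harvested: Feb 3, 2021 + 7 weeks = Mar 24, 2021.
Transfection is performed: Feb 10, 2021.
Protein expression peaks: Feb 10, 2021 + 5 weeks = Mar 17, 2021.
Both prerequisites met — the cells are harvested (Mar 24, 2021), protein expression peaks (Mar 17, 2021); the later is Mar 24, 2021.
The western blot is run: Mar 24, 2021 + 3 days = Mar 27, 2021.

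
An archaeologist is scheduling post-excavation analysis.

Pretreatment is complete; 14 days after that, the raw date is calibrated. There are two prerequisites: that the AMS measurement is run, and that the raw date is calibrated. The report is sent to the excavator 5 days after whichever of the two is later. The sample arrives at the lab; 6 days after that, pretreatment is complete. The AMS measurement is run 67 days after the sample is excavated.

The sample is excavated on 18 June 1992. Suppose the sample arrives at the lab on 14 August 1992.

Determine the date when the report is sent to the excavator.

The sample is excavated: Jun 18, 1992.
The AMS measurement is run: Jun 18, 1992 + 67 days = Aug 24, 1992.
The sample arrives at the lab: Aug 14, 1992.
Pretreatment is complete: Aug 14, 1992 + 6 days = Aug 20, 1992.
The raw date is calibrated: Aug 20, 1992 + 14 days = Sep 3, 1992.
Both prerequisites met — the AMS measurement is run (Aug 24, 1992), the raw date is calibrated (Sep 3, 1992); the later is Sep 3, 1992.
The report is sent to the excavator: Sep 3, 1992 + 5 days = Sep 8, 1992.

8 September 1992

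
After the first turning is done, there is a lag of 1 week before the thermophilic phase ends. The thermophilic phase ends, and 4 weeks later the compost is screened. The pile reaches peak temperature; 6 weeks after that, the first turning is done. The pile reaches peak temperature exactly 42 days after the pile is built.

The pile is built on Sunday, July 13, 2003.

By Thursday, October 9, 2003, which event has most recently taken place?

The first turning is done

The pile is built: Jul 13, 2003.
The pile reaches peak temperature: Jul 13, 2003 + 42 days = Aug 24, 2003.
The first turning is done: Aug 24, 2003 + 6 weeks = Oct 5, 2003.
The thermophilic phase ends: Oct 5, 2003 + 1 week = Oct 12, 2003.
The compost is screened: Oct 12, 2003 + 4 weeks = Nov 9, 2003.
Oct 9, 2003 falls between when the first turning is done (Oct 5, 2003) and when the thermophilic phase ends (Oct 12, 2003).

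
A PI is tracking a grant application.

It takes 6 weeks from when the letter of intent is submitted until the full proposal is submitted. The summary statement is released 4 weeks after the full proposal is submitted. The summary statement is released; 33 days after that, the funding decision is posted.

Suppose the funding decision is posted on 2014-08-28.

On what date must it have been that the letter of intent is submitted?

2014-05-17

The funding decision is posted: Aug 28, 2014.
The summary statement is released: Aug 28, 2014 − 33 days = Jul 26, 2014.
The full proposal is submitted: Jul 26, 2014 − 4 weeks = Jun 28, 2014.
The letter of intent is submitted: Jun 28, 2014 − 6 weeks = May 17, 2014.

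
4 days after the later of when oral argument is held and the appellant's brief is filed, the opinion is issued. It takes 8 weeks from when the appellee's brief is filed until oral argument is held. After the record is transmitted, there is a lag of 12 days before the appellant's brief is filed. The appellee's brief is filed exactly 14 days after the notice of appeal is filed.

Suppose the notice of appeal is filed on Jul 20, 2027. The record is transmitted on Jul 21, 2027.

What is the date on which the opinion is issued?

Oct 2, 2027

The notice of appeal is filed: Jul 20, 2027.
The appellee's brief is filed: Jul 20, 2027 + 14 days = Aug 3, 2027.
Oral argument is held: Aug 3, 2027 + 8 weeks = Sep 28, 2027.
The record is transmitted: Jul 21, 2027.
The appellant's brief is filed: Jul 21, 2027 + 12 days = Aug 2, 2027.
Both prerequisites met — oral argument is held (Sep 28, 2027), the appellant's brief is filed (Aug 2, 2027); the later is Sep 28, 2027.
The opinion is issued: Sep 28, 2027 + 4 days = Oct 2, 2027.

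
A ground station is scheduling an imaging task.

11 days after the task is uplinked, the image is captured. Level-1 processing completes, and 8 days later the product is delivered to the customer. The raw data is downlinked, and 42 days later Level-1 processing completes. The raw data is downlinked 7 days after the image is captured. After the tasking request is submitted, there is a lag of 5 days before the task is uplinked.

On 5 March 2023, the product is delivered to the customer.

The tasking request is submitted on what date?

22 December 2022

The product is delivered to the customer: Mar 5, 2023.
Level-1 processing completes: Mar 5, 2023 − 8 days = Feb 25, 2023.
The raw data is downlinked: Feb 25, 2023 − 42 days = Jan 14, 2023.
The image is captured: Jan 14, 2023 − 7 days = Jan 7, 2023.
The task is uplinked: Jan 7, 2023 − 11 days = Dec 27, 2022.
The tasking request is submitted: Dec 27, 2022 − 5 days = Dec 22, 2022.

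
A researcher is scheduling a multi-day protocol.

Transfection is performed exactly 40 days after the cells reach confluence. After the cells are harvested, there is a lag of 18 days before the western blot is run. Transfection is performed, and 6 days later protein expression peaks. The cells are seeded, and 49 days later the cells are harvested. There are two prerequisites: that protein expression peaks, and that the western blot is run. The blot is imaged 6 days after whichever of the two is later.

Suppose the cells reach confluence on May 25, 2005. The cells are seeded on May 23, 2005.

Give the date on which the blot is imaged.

August 4, 2005

The cells reach confluence: May 25, 2005.
Transfection is performed: May 25, 2005 + 40 days = Jul 4, 2005.
Protein expression peaks: Jul 4, 2005 + 6 days = Jul 10, 2005.
The cells are seeded: May 23, 2005.
The cells are harvested: May 23, 2005 + 49 days = Jul 11, 2005.
The western blot is run: Jul 11, 2005 + 18 days = Jul 29, 2005.
Both prerequisites met — protein expression peaks (Jul 10, 2005), the western blot is run (Jul 29, 2005); the later is Jul 29, 2005.
The blot is imaged: Jul 29, 2005 + 6 days = Aug 4, 2005.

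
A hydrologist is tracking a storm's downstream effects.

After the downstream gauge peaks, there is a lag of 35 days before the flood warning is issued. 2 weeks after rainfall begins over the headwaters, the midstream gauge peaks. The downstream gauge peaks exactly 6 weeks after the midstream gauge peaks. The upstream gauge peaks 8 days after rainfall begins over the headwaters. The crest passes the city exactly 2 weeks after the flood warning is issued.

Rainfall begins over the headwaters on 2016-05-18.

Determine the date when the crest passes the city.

Rainfall begins over the headwaters: May 18, 2016.
The midstream gauge peaks: May 18, 2016 + 2 weeks = Jun 1, 2016.
The downstream gauge peaks: Jun 1, 2016 + 6 weeks = Jul 13, 2016.
The flood warning is issued: Jul 13, 2016 + 35 days = Aug 17, 2016.
The crest passes the city: Aug 17, 2016 + 2 weeks = Aug 31, 2016.

2016-08-31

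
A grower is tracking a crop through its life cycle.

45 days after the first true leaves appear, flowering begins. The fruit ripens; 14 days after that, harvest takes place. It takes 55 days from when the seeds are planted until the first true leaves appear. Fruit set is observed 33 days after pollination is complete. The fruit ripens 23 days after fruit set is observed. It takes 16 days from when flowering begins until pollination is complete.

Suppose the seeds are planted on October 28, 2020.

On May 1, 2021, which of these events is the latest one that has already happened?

The seeds are planted: Oct 28, 2020.
The first true leaves appear: Oct 28, 2020 + 55 days = Dec 22, 2020.
Flowering begins: Dec 22, 2020 + 45 days = Feb 5, 2021.
Pollination is complete: Feb 5, 2021 + 16 days = Feb 21, 2021.
Fruit set is observed: Feb 21, 2021 + 33 days = Mar 26, 2021.
The fruit ripens: Mar 26, 2021 + 23 days = Apr 18, 2021.
Harvest takes place: Apr 18, 2021 + 14 days = May 2, 2021.
May 1, 2021 falls between when the fruit ripens (Apr 18, 2021) and when harvest takes place (May 2, 2021).

The fruit ripens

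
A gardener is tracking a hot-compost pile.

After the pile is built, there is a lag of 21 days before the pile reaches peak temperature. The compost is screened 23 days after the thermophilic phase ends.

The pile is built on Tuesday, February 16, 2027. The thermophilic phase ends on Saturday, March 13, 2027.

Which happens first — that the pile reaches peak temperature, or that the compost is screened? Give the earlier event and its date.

The pile is built: Feb 16, 2027.
The pile reaches peak temperature: Feb 16, 2027 + 21 days = Mar 9, 2027.
The thermophilic phase ends: Mar 13, 2027.
The compost is screened: Mar 13, 2027 + 23 days = Apr 5, 2027.
Comparing: the pile reaches peak temperature on Mar 9, 2027 vs the compost is screened on Apr 5, 2027. Earlier: the pile reaches peak temperature.

The pile reaches peak temperature — Tuesday, March 9, 2027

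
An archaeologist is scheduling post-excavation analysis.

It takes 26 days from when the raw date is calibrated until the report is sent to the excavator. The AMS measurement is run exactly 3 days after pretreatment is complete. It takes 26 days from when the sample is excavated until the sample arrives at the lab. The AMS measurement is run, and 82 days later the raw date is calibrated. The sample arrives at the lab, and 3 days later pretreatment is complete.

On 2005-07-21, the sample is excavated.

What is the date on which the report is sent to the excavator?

2005-12-08

The sample is excavated: Jul 21, 2005.
The sample arrives at the lab: Jul 21, 2005 + 26 days = Aug 16, 2005.
Pretreatment is complete: Aug 16, 2005 + 3 days = Aug 19, 2005.
The AMS measurement is run: Aug 19, 2005 + 3 days = Aug 22, 2005.
The raw date is calibrated: Aug 22, 2005 + 82 days = Nov 12, 2005.
The report is sent to the excavator: Nov 12, 2005 + 26 days = Dec 8, 2005.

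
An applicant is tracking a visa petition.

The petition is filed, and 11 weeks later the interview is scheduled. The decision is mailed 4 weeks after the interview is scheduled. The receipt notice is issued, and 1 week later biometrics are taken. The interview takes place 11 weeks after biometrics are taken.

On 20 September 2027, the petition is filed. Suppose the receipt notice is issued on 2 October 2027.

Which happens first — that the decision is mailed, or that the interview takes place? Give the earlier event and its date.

The interview takes place — 25 December 2027

The petition is filed: Sep 20, 2027.
The interview is scheduled: Sep 20, 2027 + 11 weeks = Dec 6, 2027.
The decision is mailed: Dec 6, 2027 + 4 weeks = Jan 3, 2028.
The receipt notice is issued: Oct 2, 2027.
Biometrics are taken: Oct 2, 2027 + 1 week = Oct 9, 2027.
The interview takes place: Oct 9, 2027 + 11 weeks = Dec 25, 2027.
Comparing: the decision is mailed on Jan 3, 2028 vs the interview takes place on Dec 25, 2027. Earlier: the interview takes place.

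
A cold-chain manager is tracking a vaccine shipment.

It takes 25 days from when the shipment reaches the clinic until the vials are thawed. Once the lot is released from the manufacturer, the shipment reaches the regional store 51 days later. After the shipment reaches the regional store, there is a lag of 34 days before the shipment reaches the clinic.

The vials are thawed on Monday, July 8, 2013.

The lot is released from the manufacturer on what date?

Wednesday, March 20, 2013

The vials are thawed: Jul 8, 2013.
The shipment reaches the clinic: Jul 8, 2013 − 25 days = Jun 13, 2013.
The shipment reaches the regional store: Jun 13, 2013 − 34 days = May 10, 2013.
The lot is released from the manufacturer: May 10, 2013 − 51 days = Mar 20, 2013.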